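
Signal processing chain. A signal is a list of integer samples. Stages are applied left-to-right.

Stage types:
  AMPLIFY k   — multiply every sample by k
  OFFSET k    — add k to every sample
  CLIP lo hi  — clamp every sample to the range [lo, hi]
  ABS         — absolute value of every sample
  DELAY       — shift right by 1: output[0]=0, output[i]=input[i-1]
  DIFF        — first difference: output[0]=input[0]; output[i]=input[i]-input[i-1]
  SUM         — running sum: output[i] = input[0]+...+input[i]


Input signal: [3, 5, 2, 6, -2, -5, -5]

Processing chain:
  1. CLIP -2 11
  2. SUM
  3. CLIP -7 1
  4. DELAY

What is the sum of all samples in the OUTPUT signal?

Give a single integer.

Answer: 6

Derivation:
Input: [3, 5, 2, 6, -2, -5, -5]
Stage 1 (CLIP -2 11): clip(3,-2,11)=3, clip(5,-2,11)=5, clip(2,-2,11)=2, clip(6,-2,11)=6, clip(-2,-2,11)=-2, clip(-5,-2,11)=-2, clip(-5,-2,11)=-2 -> [3, 5, 2, 6, -2, -2, -2]
Stage 2 (SUM): sum[0..0]=3, sum[0..1]=8, sum[0..2]=10, sum[0..3]=16, sum[0..4]=14, sum[0..5]=12, sum[0..6]=10 -> [3, 8, 10, 16, 14, 12, 10]
Stage 3 (CLIP -7 1): clip(3,-7,1)=1, clip(8,-7,1)=1, clip(10,-7,1)=1, clip(16,-7,1)=1, clip(14,-7,1)=1, clip(12,-7,1)=1, clip(10,-7,1)=1 -> [1, 1, 1, 1, 1, 1, 1]
Stage 4 (DELAY): [0, 1, 1, 1, 1, 1, 1] = [0, 1, 1, 1, 1, 1, 1] -> [0, 1, 1, 1, 1, 1, 1]
Output sum: 6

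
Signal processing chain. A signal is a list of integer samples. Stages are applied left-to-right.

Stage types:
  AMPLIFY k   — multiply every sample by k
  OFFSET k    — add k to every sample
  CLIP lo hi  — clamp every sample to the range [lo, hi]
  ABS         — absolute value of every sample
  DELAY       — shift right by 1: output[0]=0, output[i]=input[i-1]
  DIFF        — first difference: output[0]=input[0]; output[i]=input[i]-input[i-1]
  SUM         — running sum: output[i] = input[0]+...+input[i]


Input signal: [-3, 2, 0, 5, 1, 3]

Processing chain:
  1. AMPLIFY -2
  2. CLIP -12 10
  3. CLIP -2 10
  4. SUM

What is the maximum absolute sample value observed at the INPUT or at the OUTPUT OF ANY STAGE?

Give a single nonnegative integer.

Answer: 10

Derivation:
Input: [-3, 2, 0, 5, 1, 3] (max |s|=5)
Stage 1 (AMPLIFY -2): -3*-2=6, 2*-2=-4, 0*-2=0, 5*-2=-10, 1*-2=-2, 3*-2=-6 -> [6, -4, 0, -10, -2, -6] (max |s|=10)
Stage 2 (CLIP -12 10): clip(6,-12,10)=6, clip(-4,-12,10)=-4, clip(0,-12,10)=0, clip(-10,-12,10)=-10, clip(-2,-12,10)=-2, clip(-6,-12,10)=-6 -> [6, -4, 0, -10, -2, -6] (max |s|=10)
Stage 3 (CLIP -2 10): clip(6,-2,10)=6, clip(-4,-2,10)=-2, clip(0,-2,10)=0, clip(-10,-2,10)=-2, clip(-2,-2,10)=-2, clip(-6,-2,10)=-2 -> [6, -2, 0, -2, -2, -2] (max |s|=6)
Stage 4 (SUM): sum[0..0]=6, sum[0..1]=4, sum[0..2]=4, sum[0..3]=2, sum[0..4]=0, sum[0..5]=-2 -> [6, 4, 4, 2, 0, -2] (max |s|=6)
Overall max amplitude: 10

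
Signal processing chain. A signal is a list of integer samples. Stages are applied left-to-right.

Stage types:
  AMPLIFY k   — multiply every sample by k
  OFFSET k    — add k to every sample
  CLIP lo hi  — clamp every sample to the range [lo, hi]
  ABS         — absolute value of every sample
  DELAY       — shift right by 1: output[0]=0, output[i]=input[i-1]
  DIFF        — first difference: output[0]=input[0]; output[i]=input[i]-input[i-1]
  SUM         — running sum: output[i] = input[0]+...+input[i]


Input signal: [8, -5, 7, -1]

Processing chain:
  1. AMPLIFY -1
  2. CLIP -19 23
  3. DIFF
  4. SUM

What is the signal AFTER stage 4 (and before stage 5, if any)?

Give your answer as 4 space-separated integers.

Input: [8, -5, 7, -1]
Stage 1 (AMPLIFY -1): 8*-1=-8, -5*-1=5, 7*-1=-7, -1*-1=1 -> [-8, 5, -7, 1]
Stage 2 (CLIP -19 23): clip(-8,-19,23)=-8, clip(5,-19,23)=5, clip(-7,-19,23)=-7, clip(1,-19,23)=1 -> [-8, 5, -7, 1]
Stage 3 (DIFF): s[0]=-8, 5--8=13, -7-5=-12, 1--7=8 -> [-8, 13, -12, 8]
Stage 4 (SUM): sum[0..0]=-8, sum[0..1]=5, sum[0..2]=-7, sum[0..3]=1 -> [-8, 5, -7, 1]

Answer: -8 5 -7 1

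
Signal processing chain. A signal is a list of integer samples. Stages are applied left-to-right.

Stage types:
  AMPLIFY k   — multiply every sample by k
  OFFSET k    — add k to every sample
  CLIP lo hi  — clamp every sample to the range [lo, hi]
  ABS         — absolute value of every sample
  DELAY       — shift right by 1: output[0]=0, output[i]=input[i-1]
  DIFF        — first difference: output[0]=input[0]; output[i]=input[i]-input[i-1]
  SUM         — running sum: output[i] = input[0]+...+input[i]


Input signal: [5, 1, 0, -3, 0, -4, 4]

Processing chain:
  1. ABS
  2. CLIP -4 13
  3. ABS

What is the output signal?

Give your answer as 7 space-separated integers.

Input: [5, 1, 0, -3, 0, -4, 4]
Stage 1 (ABS): |5|=5, |1|=1, |0|=0, |-3|=3, |0|=0, |-4|=4, |4|=4 -> [5, 1, 0, 3, 0, 4, 4]
Stage 2 (CLIP -4 13): clip(5,-4,13)=5, clip(1,-4,13)=1, clip(0,-4,13)=0, clip(3,-4,13)=3, clip(0,-4,13)=0, clip(4,-4,13)=4, clip(4,-4,13)=4 -> [5, 1, 0, 3, 0, 4, 4]
Stage 3 (ABS): |5|=5, |1|=1, |0|=0, |3|=3, |0|=0, |4|=4, |4|=4 -> [5, 1, 0, 3, 0, 4, 4]

Answer: 5 1 0 3 0 4 4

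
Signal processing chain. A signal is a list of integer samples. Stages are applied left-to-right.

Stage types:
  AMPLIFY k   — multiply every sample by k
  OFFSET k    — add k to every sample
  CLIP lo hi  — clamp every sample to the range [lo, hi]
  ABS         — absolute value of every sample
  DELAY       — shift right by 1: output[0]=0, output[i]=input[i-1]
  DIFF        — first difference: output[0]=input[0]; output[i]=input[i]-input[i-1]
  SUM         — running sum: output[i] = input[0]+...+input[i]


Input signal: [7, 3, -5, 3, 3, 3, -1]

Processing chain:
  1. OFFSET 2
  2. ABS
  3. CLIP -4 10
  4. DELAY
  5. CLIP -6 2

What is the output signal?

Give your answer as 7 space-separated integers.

Input: [7, 3, -5, 3, 3, 3, -1]
Stage 1 (OFFSET 2): 7+2=9, 3+2=5, -5+2=-3, 3+2=5, 3+2=5, 3+2=5, -1+2=1 -> [9, 5, -3, 5, 5, 5, 1]
Stage 2 (ABS): |9|=9, |5|=5, |-3|=3, |5|=5, |5|=5, |5|=5, |1|=1 -> [9, 5, 3, 5, 5, 5, 1]
Stage 3 (CLIP -4 10): clip(9,-4,10)=9, clip(5,-4,10)=5, clip(3,-4,10)=3, clip(5,-4,10)=5, clip(5,-4,10)=5, clip(5,-4,10)=5, clip(1,-4,10)=1 -> [9, 5, 3, 5, 5, 5, 1]
Stage 4 (DELAY): [0, 9, 5, 3, 5, 5, 5] = [0, 9, 5, 3, 5, 5, 5] -> [0, 9, 5, 3, 5, 5, 5]
Stage 5 (CLIP -6 2): clip(0,-6,2)=0, clip(9,-6,2)=2, clip(5,-6,2)=2, clip(3,-6,2)=2, clip(5,-6,2)=2, clip(5,-6,2)=2, clip(5,-6,2)=2 -> [0, 2, 2, 2, 2, 2, 2]

Answer: 0 2 2 2 2 2 2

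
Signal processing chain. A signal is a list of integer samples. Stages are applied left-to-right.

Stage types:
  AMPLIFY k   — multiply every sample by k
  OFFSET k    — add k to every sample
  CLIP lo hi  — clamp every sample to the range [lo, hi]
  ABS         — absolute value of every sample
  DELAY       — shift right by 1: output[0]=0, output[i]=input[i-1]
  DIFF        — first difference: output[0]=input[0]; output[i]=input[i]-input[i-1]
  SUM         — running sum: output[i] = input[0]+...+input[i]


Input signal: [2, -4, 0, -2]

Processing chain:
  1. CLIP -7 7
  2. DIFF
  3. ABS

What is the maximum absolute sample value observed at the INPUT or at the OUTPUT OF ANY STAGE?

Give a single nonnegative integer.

Answer: 6

Derivation:
Input: [2, -4, 0, -2] (max |s|=4)
Stage 1 (CLIP -7 7): clip(2,-7,7)=2, clip(-4,-7,7)=-4, clip(0,-7,7)=0, clip(-2,-7,7)=-2 -> [2, -4, 0, -2] (max |s|=4)
Stage 2 (DIFF): s[0]=2, -4-2=-6, 0--4=4, -2-0=-2 -> [2, -6, 4, -2] (max |s|=6)
Stage 3 (ABS): |2|=2, |-6|=6, |4|=4, |-2|=2 -> [2, 6, 4, 2] (max |s|=6)
Overall max amplitude: 6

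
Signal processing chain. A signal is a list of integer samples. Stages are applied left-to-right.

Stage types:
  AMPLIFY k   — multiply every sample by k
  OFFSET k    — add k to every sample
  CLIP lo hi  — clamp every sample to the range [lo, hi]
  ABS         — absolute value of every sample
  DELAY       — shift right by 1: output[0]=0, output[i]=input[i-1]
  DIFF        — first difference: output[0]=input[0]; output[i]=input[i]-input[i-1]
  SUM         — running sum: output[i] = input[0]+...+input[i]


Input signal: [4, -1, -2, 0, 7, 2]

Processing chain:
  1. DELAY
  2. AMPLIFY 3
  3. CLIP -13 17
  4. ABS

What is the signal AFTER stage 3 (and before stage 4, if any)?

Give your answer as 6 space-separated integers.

Input: [4, -1, -2, 0, 7, 2]
Stage 1 (DELAY): [0, 4, -1, -2, 0, 7] = [0, 4, -1, -2, 0, 7] -> [0, 4, -1, -2, 0, 7]
Stage 2 (AMPLIFY 3): 0*3=0, 4*3=12, -1*3=-3, -2*3=-6, 0*3=0, 7*3=21 -> [0, 12, -3, -6, 0, 21]
Stage 3 (CLIP -13 17): clip(0,-13,17)=0, clip(12,-13,17)=12, clip(-3,-13,17)=-3, clip(-6,-13,17)=-6, clip(0,-13,17)=0, clip(21,-13,17)=17 -> [0, 12, -3, -6, 0, 17]

Answer: 0 12 -3 -6 0 17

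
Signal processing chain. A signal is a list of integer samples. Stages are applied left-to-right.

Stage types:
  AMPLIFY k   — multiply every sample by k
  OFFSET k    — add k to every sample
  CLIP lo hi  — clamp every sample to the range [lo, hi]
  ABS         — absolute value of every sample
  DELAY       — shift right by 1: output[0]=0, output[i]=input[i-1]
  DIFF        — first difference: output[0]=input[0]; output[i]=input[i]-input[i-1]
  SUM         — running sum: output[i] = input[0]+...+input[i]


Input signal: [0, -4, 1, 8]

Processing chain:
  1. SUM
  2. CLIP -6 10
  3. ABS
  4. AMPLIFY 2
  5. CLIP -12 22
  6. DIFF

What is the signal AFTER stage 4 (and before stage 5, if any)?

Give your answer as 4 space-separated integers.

Answer: 0 8 6 10

Derivation:
Input: [0, -4, 1, 8]
Stage 1 (SUM): sum[0..0]=0, sum[0..1]=-4, sum[0..2]=-3, sum[0..3]=5 -> [0, -4, -3, 5]
Stage 2 (CLIP -6 10): clip(0,-6,10)=0, clip(-4,-6,10)=-4, clip(-3,-6,10)=-3, clip(5,-6,10)=5 -> [0, -4, -3, 5]
Stage 3 (ABS): |0|=0, |-4|=4, |-3|=3, |5|=5 -> [0, 4, 3, 5]
Stage 4 (AMPLIFY 2): 0*2=0, 4*2=8, 3*2=6, 5*2=10 -> [0, 8, 6, 10]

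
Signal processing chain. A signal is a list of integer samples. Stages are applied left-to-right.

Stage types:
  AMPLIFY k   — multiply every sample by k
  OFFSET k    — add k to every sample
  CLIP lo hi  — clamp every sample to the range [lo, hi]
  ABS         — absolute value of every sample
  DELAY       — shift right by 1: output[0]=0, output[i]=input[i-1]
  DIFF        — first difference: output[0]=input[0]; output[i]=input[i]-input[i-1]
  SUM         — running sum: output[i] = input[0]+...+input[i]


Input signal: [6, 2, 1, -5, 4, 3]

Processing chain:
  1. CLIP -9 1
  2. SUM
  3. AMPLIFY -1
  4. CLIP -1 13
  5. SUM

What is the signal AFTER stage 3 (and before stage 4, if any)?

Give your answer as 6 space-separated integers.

Answer: -1 -2 -3 2 1 0

Derivation:
Input: [6, 2, 1, -5, 4, 3]
Stage 1 (CLIP -9 1): clip(6,-9,1)=1, clip(2,-9,1)=1, clip(1,-9,1)=1, clip(-5,-9,1)=-5, clip(4,-9,1)=1, clip(3,-9,1)=1 -> [1, 1, 1, -5, 1, 1]
Stage 2 (SUM): sum[0..0]=1, sum[0..1]=2, sum[0..2]=3, sum[0..3]=-2, sum[0..4]=-1, sum[0..5]=0 -> [1, 2, 3, -2, -1, 0]
Stage 3 (AMPLIFY -1): 1*-1=-1, 2*-1=-2, 3*-1=-3, -2*-1=2, -1*-1=1, 0*-1=0 -> [-1, -2, -3, 2, 1, 0]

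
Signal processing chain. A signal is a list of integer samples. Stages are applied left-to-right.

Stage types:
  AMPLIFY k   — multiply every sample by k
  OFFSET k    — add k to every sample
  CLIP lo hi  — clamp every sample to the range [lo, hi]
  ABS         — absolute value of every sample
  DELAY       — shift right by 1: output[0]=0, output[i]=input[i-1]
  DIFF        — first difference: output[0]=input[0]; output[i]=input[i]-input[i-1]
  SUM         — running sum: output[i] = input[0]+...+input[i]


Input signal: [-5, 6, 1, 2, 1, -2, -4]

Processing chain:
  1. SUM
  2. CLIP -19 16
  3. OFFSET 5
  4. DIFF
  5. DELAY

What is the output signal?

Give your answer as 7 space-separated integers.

Answer: 0 0 6 1 2 1 -2

Derivation:
Input: [-5, 6, 1, 2, 1, -2, -4]
Stage 1 (SUM): sum[0..0]=-5, sum[0..1]=1, sum[0..2]=2, sum[0..3]=4, sum[0..4]=5, sum[0..5]=3, sum[0..6]=-1 -> [-5, 1, 2, 4, 5, 3, -1]
Stage 2 (CLIP -19 16): clip(-5,-19,16)=-5, clip(1,-19,16)=1, clip(2,-19,16)=2, clip(4,-19,16)=4, clip(5,-19,16)=5, clip(3,-19,16)=3, clip(-1,-19,16)=-1 -> [-5, 1, 2, 4, 5, 3, -1]
Stage 3 (OFFSET 5): -5+5=0, 1+5=6, 2+5=7, 4+5=9, 5+5=10, 3+5=8, -1+5=4 -> [0, 6, 7, 9, 10, 8, 4]
Stage 4 (DIFF): s[0]=0, 6-0=6, 7-6=1, 9-7=2, 10-9=1, 8-10=-2, 4-8=-4 -> [0, 6, 1, 2, 1, -2, -4]
Stage 5 (DELAY): [0, 0, 6, 1, 2, 1, -2] = [0, 0, 6, 1, 2, 1, -2] -> [0, 0, 6, 1, 2, 1, -2]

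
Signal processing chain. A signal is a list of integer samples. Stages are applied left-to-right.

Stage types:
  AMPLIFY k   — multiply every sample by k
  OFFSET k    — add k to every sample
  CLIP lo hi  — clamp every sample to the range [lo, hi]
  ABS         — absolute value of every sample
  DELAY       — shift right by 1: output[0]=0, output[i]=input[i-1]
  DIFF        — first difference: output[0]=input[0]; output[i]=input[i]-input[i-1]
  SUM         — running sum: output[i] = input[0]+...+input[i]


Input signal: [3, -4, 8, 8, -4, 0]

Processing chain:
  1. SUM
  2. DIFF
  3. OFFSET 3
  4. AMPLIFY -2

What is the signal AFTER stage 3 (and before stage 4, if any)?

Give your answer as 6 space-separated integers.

Answer: 6 -1 11 11 -1 3

Derivation:
Input: [3, -4, 8, 8, -4, 0]
Stage 1 (SUM): sum[0..0]=3, sum[0..1]=-1, sum[0..2]=7, sum[0..3]=15, sum[0..4]=11, sum[0..5]=11 -> [3, -1, 7, 15, 11, 11]
Stage 2 (DIFF): s[0]=3, -1-3=-4, 7--1=8, 15-7=8, 11-15=-4, 11-11=0 -> [3, -4, 8, 8, -4, 0]
Stage 3 (OFFSET 3): 3+3=6, -4+3=-1, 8+3=11, 8+3=11, -4+3=-1, 0+3=3 -> [6, -1, 11, 11, -1, 3]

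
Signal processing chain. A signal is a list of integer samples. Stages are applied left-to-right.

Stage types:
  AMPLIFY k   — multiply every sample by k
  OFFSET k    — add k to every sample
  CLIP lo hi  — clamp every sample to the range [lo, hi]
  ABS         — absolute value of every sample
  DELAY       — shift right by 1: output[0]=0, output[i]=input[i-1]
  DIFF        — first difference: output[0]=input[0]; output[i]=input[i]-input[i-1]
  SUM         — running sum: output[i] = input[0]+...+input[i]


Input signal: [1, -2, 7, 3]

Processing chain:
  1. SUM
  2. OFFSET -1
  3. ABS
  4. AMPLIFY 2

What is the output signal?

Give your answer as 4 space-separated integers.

Answer: 0 4 10 16

Derivation:
Input: [1, -2, 7, 3]
Stage 1 (SUM): sum[0..0]=1, sum[0..1]=-1, sum[0..2]=6, sum[0..3]=9 -> [1, -1, 6, 9]
Stage 2 (OFFSET -1): 1+-1=0, -1+-1=-2, 6+-1=5, 9+-1=8 -> [0, -2, 5, 8]
Stage 3 (ABS): |0|=0, |-2|=2, |5|=5, |8|=8 -> [0, 2, 5, 8]
Stage 4 (AMPLIFY 2): 0*2=0, 2*2=4, 5*2=10, 8*2=16 -> [0, 4, 10, 16]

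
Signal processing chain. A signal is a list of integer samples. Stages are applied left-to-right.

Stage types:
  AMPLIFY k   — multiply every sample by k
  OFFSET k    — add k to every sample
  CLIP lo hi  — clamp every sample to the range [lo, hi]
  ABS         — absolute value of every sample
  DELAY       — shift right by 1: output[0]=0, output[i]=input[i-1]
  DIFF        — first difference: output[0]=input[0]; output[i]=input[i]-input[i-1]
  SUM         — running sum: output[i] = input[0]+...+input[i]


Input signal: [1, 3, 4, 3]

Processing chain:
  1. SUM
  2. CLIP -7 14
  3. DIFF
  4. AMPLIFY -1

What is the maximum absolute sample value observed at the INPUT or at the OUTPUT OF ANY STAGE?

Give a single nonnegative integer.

Answer: 11

Derivation:
Input: [1, 3, 4, 3] (max |s|=4)
Stage 1 (SUM): sum[0..0]=1, sum[0..1]=4, sum[0..2]=8, sum[0..3]=11 -> [1, 4, 8, 11] (max |s|=11)
Stage 2 (CLIP -7 14): clip(1,-7,14)=1, clip(4,-7,14)=4, clip(8,-7,14)=8, clip(11,-7,14)=11 -> [1, 4, 8, 11] (max |s|=11)
Stage 3 (DIFF): s[0]=1, 4-1=3, 8-4=4, 11-8=3 -> [1, 3, 4, 3] (max |s|=4)
Stage 4 (AMPLIFY -1): 1*-1=-1, 3*-1=-3, 4*-1=-4, 3*-1=-3 -> [-1, -3, -4, -3] (max |s|=4)
Overall max amplitude: 11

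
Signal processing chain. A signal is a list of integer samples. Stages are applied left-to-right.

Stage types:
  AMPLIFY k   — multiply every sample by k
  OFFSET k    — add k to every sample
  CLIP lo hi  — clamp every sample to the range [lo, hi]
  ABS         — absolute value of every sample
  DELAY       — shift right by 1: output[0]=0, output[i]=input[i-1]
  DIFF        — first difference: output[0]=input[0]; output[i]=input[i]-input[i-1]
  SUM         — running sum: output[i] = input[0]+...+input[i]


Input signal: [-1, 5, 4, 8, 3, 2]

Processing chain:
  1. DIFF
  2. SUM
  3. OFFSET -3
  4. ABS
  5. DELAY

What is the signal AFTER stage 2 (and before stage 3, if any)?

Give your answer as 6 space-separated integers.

Answer: -1 5 4 8 3 2

Derivation:
Input: [-1, 5, 4, 8, 3, 2]
Stage 1 (DIFF): s[0]=-1, 5--1=6, 4-5=-1, 8-4=4, 3-8=-5, 2-3=-1 -> [-1, 6, -1, 4, -5, -1]
Stage 2 (SUM): sum[0..0]=-1, sum[0..1]=5, sum[0..2]=4, sum[0..3]=8, sum[0..4]=3, sum[0..5]=2 -> [-1, 5, 4, 8, 3, 2]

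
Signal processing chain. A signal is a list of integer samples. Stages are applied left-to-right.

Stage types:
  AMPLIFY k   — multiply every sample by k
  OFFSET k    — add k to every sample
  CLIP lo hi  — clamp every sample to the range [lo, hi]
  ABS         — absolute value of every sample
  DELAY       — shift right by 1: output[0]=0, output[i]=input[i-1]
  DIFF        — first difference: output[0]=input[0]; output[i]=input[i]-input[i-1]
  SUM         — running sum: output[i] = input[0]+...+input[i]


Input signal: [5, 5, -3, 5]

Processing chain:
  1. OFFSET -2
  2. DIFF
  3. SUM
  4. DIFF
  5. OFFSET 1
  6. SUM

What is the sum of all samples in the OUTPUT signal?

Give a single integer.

Answer: 14

Derivation:
Input: [5, 5, -3, 5]
Stage 1 (OFFSET -2): 5+-2=3, 5+-2=3, -3+-2=-5, 5+-2=3 -> [3, 3, -5, 3]
Stage 2 (DIFF): s[0]=3, 3-3=0, -5-3=-8, 3--5=8 -> [3, 0, -8, 8]
Stage 3 (SUM): sum[0..0]=3, sum[0..1]=3, sum[0..2]=-5, sum[0..3]=3 -> [3, 3, -5, 3]
Stage 4 (DIFF): s[0]=3, 3-3=0, -5-3=-8, 3--5=8 -> [3, 0, -8, 8]
Stage 5 (OFFSET 1): 3+1=4, 0+1=1, -8+1=-7, 8+1=9 -> [4, 1, -7, 9]
Stage 6 (SUM): sum[0..0]=4, sum[0..1]=5, sum[0..2]=-2, sum[0..3]=7 -> [4, 5, -2, 7]
Output sum: 14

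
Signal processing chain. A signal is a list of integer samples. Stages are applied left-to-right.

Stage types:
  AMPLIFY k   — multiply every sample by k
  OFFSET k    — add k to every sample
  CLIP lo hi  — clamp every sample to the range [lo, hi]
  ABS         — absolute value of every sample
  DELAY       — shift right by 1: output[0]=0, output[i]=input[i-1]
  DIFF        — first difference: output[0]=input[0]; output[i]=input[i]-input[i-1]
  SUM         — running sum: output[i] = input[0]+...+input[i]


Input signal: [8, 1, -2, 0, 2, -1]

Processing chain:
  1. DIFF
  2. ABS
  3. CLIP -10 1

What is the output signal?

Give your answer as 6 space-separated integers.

Answer: 1 1 1 1 1 1

Derivation:
Input: [8, 1, -2, 0, 2, -1]
Stage 1 (DIFF): s[0]=8, 1-8=-7, -2-1=-3, 0--2=2, 2-0=2, -1-2=-3 -> [8, -7, -3, 2, 2, -3]
Stage 2 (ABS): |8|=8, |-7|=7, |-3|=3, |2|=2, |2|=2, |-3|=3 -> [8, 7, 3, 2, 2, 3]
Stage 3 (CLIP -10 1): clip(8,-10,1)=1, clip(7,-10,1)=1, clip(3,-10,1)=1, clip(2,-10,1)=1, clip(2,-10,1)=1, clip(3,-10,1)=1 -> [1, 1, 1, 1, 1, 1]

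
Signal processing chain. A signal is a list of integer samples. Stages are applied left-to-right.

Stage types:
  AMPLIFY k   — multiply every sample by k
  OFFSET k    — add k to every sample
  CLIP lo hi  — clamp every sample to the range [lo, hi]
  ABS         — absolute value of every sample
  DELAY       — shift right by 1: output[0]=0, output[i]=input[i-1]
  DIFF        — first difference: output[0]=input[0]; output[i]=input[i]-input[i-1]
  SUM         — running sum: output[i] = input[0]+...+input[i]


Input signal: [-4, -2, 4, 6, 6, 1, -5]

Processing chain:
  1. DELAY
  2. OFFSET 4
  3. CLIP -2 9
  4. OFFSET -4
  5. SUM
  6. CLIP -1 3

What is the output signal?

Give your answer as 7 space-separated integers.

Answer: 0 -1 -1 -1 3 3 3

Derivation:
Input: [-4, -2, 4, 6, 6, 1, -5]
Stage 1 (DELAY): [0, -4, -2, 4, 6, 6, 1] = [0, -4, -2, 4, 6, 6, 1] -> [0, -4, -2, 4, 6, 6, 1]
Stage 2 (OFFSET 4): 0+4=4, -4+4=0, -2+4=2, 4+4=8, 6+4=10, 6+4=10, 1+4=5 -> [4, 0, 2, 8, 10, 10, 5]
Stage 3 (CLIP -2 9): clip(4,-2,9)=4, clip(0,-2,9)=0, clip(2,-2,9)=2, clip(8,-2,9)=8, clip(10,-2,9)=9, clip(10,-2,9)=9, clip(5,-2,9)=5 -> [4, 0, 2, 8, 9, 9, 5]
Stage 4 (OFFSET -4): 4+-4=0, 0+-4=-4, 2+-4=-2, 8+-4=4, 9+-4=5, 9+-4=5, 5+-4=1 -> [0, -4, -2, 4, 5, 5, 1]
Stage 5 (SUM): sum[0..0]=0, sum[0..1]=-4, sum[0..2]=-6, sum[0..3]=-2, sum[0..4]=3, sum[0..5]=8, sum[0..6]=9 -> [0, -4, -6, -2, 3, 8, 9]
Stage 6 (CLIP -1 3): clip(0,-1,3)=0, clip(-4,-1,3)=-1, clip(-6,-1,3)=-1, clip(-2,-1,3)=-1, clip(3,-1,3)=3, clip(8,-1,3)=3, clip(9,-1,3)=3 -> [0, -1, -1, -1, 3, 3, 3]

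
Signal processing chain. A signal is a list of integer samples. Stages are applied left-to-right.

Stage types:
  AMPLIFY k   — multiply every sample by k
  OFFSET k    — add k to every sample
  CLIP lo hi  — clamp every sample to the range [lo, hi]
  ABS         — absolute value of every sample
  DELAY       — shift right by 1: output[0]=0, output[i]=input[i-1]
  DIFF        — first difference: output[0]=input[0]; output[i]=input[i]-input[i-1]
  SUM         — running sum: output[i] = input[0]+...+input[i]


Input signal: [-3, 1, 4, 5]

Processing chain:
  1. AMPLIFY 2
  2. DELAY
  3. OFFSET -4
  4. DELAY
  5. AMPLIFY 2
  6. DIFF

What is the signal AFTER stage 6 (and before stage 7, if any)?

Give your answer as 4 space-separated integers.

Answer: 0 -8 -12 16

Derivation:
Input: [-3, 1, 4, 5]
Stage 1 (AMPLIFY 2): -3*2=-6, 1*2=2, 4*2=8, 5*2=10 -> [-6, 2, 8, 10]
Stage 2 (DELAY): [0, -6, 2, 8] = [0, -6, 2, 8] -> [0, -6, 2, 8]
Stage 3 (OFFSET -4): 0+-4=-4, -6+-4=-10, 2+-4=-2, 8+-4=4 -> [-4, -10, -2, 4]
Stage 4 (DELAY): [0, -4, -10, -2] = [0, -4, -10, -2] -> [0, -4, -10, -2]
Stage 5 (AMPLIFY 2): 0*2=0, -4*2=-8, -10*2=-20, -2*2=-4 -> [0, -8, -20, -4]
Stage 6 (DIFF): s[0]=0, -8-0=-8, -20--8=-12, -4--20=16 -> [0, -8, -12, 16]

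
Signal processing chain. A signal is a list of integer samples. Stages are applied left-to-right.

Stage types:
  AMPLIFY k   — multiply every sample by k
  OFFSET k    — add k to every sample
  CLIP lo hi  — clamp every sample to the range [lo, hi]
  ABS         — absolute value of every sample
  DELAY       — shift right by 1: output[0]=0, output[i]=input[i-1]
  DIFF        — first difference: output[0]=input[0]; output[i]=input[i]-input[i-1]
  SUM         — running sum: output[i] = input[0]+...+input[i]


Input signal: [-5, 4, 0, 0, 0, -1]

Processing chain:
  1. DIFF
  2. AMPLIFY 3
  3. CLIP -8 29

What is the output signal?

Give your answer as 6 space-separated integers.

Answer: -8 27 -8 0 0 -3

Derivation:
Input: [-5, 4, 0, 0, 0, -1]
Stage 1 (DIFF): s[0]=-5, 4--5=9, 0-4=-4, 0-0=0, 0-0=0, -1-0=-1 -> [-5, 9, -4, 0, 0, -1]
Stage 2 (AMPLIFY 3): -5*3=-15, 9*3=27, -4*3=-12, 0*3=0, 0*3=0, -1*3=-3 -> [-15, 27, -12, 0, 0, -3]
Stage 3 (CLIP -8 29): clip(-15,-8,29)=-8, clip(27,-8,29)=27, clip(-12,-8,29)=-8, clip(0,-8,29)=0, clip(0,-8,29)=0, clip(-3,-8,29)=-3 -> [-8, 27, -8, 0, 0, -3]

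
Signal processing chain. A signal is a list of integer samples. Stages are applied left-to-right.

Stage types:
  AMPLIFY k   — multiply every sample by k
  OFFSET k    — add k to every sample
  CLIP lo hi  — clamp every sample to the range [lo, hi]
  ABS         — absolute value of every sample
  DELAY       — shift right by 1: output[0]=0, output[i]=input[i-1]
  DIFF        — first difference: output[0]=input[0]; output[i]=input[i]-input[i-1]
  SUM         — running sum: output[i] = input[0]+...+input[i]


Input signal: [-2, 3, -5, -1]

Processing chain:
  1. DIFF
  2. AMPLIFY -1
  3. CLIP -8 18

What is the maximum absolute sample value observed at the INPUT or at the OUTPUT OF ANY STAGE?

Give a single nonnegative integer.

Input: [-2, 3, -5, -1] (max |s|=5)
Stage 1 (DIFF): s[0]=-2, 3--2=5, -5-3=-8, -1--5=4 -> [-2, 5, -8, 4] (max |s|=8)
Stage 2 (AMPLIFY -1): -2*-1=2, 5*-1=-5, -8*-1=8, 4*-1=-4 -> [2, -5, 8, -4] (max |s|=8)
Stage 3 (CLIP -8 18): clip(2,-8,18)=2, clip(-5,-8,18)=-5, clip(8,-8,18)=8, clip(-4,-8,18)=-4 -> [2, -5, 8, -4] (max |s|=8)
Overall max amplitude: 8

Answer: 8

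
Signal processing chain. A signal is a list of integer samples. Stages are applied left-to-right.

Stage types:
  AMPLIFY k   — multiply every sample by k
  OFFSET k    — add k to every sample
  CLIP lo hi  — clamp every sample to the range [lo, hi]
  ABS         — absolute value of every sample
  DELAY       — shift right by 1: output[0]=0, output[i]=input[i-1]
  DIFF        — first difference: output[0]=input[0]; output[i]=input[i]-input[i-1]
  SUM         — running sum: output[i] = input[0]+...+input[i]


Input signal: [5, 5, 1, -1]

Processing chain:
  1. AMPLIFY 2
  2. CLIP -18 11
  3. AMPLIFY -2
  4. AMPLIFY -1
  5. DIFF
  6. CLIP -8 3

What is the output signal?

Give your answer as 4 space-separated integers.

Answer: 3 0 -8 -8

Derivation:
Input: [5, 5, 1, -1]
Stage 1 (AMPLIFY 2): 5*2=10, 5*2=10, 1*2=2, -1*2=-2 -> [10, 10, 2, -2]
Stage 2 (CLIP -18 11): clip(10,-18,11)=10, clip(10,-18,11)=10, clip(2,-18,11)=2, clip(-2,-18,11)=-2 -> [10, 10, 2, -2]
Stage 3 (AMPLIFY -2): 10*-2=-20, 10*-2=-20, 2*-2=-4, -2*-2=4 -> [-20, -20, -4, 4]
Stage 4 (AMPLIFY -1): -20*-1=20, -20*-1=20, -4*-1=4, 4*-1=-4 -> [20, 20, 4, -4]
Stage 5 (DIFF): s[0]=20, 20-20=0, 4-20=-16, -4-4=-8 -> [20, 0, -16, -8]
Stage 6 (CLIP -8 3): clip(20,-8,3)=3, clip(0,-8,3)=0, clip(-16,-8,3)=-8, clip(-8,-8,3)=-8 -> [3, 0, -8, -8]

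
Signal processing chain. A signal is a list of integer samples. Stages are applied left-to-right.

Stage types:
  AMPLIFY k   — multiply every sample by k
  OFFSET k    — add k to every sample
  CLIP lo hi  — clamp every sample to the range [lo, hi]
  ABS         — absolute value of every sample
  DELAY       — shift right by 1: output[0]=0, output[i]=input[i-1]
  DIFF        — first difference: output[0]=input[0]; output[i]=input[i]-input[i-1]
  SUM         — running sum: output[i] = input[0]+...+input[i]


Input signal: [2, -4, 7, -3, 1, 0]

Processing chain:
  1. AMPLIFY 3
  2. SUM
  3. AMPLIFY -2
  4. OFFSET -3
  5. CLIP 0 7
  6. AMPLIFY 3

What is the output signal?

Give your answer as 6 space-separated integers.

Input: [2, -4, 7, -3, 1, 0]
Stage 1 (AMPLIFY 3): 2*3=6, -4*3=-12, 7*3=21, -3*3=-9, 1*3=3, 0*3=0 -> [6, -12, 21, -9, 3, 0]
Stage 2 (SUM): sum[0..0]=6, sum[0..1]=-6, sum[0..2]=15, sum[0..3]=6, sum[0..4]=9, sum[0..5]=9 -> [6, -6, 15, 6, 9, 9]
Stage 3 (AMPLIFY -2): 6*-2=-12, -6*-2=12, 15*-2=-30, 6*-2=-12, 9*-2=-18, 9*-2=-18 -> [-12, 12, -30, -12, -18, -18]
Stage 4 (OFFSET -3): -12+-3=-15, 12+-3=9, -30+-3=-33, -12+-3=-15, -18+-3=-21, -18+-3=-21 -> [-15, 9, -33, -15, -21, -21]
Stage 5 (CLIP 0 7): clip(-15,0,7)=0, clip(9,0,7)=7, clip(-33,0,7)=0, clip(-15,0,7)=0, clip(-21,0,7)=0, clip(-21,0,7)=0 -> [0, 7, 0, 0, 0, 0]
Stage 6 (AMPLIFY 3): 0*3=0, 7*3=21, 0*3=0, 0*3=0, 0*3=0, 0*3=0 -> [0, 21, 0, 0, 0, 0]

Answer: 0 21 0 0 0 0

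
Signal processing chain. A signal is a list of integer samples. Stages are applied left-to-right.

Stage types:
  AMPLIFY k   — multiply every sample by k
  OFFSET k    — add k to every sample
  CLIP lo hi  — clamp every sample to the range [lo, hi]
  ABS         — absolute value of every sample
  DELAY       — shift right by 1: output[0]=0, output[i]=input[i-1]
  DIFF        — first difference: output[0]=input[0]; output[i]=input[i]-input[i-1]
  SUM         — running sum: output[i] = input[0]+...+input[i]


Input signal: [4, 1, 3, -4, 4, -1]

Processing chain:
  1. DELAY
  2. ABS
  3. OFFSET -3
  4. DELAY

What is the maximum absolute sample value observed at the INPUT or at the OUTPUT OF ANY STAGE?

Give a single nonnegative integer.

Input: [4, 1, 3, -4, 4, -1] (max |s|=4)
Stage 1 (DELAY): [0, 4, 1, 3, -4, 4] = [0, 4, 1, 3, -4, 4] -> [0, 4, 1, 3, -4, 4] (max |s|=4)
Stage 2 (ABS): |0|=0, |4|=4, |1|=1, |3|=3, |-4|=4, |4|=4 -> [0, 4, 1, 3, 4, 4] (max |s|=4)
Stage 3 (OFFSET -3): 0+-3=-3, 4+-3=1, 1+-3=-2, 3+-3=0, 4+-3=1, 4+-3=1 -> [-3, 1, -2, 0, 1, 1] (max |s|=3)
Stage 4 (DELAY): [0, -3, 1, -2, 0, 1] = [0, -3, 1, -2, 0, 1] -> [0, -3, 1, -2, 0, 1] (max |s|=3)
Overall max amplitude: 4

Answer: 4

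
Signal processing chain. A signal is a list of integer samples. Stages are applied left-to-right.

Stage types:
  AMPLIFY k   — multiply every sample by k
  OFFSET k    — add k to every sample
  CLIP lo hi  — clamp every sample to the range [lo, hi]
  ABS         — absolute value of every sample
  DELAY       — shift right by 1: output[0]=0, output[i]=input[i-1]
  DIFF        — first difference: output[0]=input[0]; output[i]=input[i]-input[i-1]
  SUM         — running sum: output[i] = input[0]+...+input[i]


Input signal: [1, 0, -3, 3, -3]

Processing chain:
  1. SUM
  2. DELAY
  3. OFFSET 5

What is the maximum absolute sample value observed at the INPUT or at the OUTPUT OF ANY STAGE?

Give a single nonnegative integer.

Input: [1, 0, -3, 3, -3] (max |s|=3)
Stage 1 (SUM): sum[0..0]=1, sum[0..1]=1, sum[0..2]=-2, sum[0..3]=1, sum[0..4]=-2 -> [1, 1, -2, 1, -2] (max |s|=2)
Stage 2 (DELAY): [0, 1, 1, -2, 1] = [0, 1, 1, -2, 1] -> [0, 1, 1, -2, 1] (max |s|=2)
Stage 3 (OFFSET 5): 0+5=5, 1+5=6, 1+5=6, -2+5=3, 1+5=6 -> [5, 6, 6, 3, 6] (max |s|=6)
Overall max amplitude: 6

Answer: 6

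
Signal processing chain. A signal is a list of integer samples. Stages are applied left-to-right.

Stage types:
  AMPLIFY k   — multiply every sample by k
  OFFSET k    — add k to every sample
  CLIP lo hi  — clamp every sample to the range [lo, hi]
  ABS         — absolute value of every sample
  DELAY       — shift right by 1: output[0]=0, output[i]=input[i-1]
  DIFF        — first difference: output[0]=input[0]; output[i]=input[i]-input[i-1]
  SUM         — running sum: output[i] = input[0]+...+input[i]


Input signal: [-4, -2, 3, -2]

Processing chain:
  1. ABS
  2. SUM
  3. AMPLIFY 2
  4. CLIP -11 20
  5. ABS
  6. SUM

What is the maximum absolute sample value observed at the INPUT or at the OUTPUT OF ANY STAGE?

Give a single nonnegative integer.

Answer: 58

Derivation:
Input: [-4, -2, 3, -2] (max |s|=4)
Stage 1 (ABS): |-4|=4, |-2|=2, |3|=3, |-2|=2 -> [4, 2, 3, 2] (max |s|=4)
Stage 2 (SUM): sum[0..0]=4, sum[0..1]=6, sum[0..2]=9, sum[0..3]=11 -> [4, 6, 9, 11] (max |s|=11)
Stage 3 (AMPLIFY 2): 4*2=8, 6*2=12, 9*2=18, 11*2=22 -> [8, 12, 18, 22] (max |s|=22)
Stage 4 (CLIP -11 20): clip(8,-11,20)=8, clip(12,-11,20)=12, clip(18,-11,20)=18, clip(22,-11,20)=20 -> [8, 12, 18, 20] (max |s|=20)
Stage 5 (ABS): |8|=8, |12|=12, |18|=18, |20|=20 -> [8, 12, 18, 20] (max |s|=20)
Stage 6 (SUM): sum[0..0]=8, sum[0..1]=20, sum[0..2]=38, sum[0..3]=58 -> [8, 20, 38, 58] (max |s|=58)
Overall max amplitude: 58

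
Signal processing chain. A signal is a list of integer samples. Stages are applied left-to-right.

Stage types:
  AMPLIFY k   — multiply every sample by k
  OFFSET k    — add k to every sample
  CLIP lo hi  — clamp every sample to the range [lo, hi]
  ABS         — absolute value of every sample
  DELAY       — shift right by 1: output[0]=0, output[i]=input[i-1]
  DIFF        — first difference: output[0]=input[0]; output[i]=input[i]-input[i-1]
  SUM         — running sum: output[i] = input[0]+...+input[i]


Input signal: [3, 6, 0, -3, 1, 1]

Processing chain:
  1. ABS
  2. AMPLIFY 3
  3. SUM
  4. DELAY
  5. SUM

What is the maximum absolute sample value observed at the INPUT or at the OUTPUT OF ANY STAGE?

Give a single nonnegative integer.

Answer: 138

Derivation:
Input: [3, 6, 0, -3, 1, 1] (max |s|=6)
Stage 1 (ABS): |3|=3, |6|=6, |0|=0, |-3|=3, |1|=1, |1|=1 -> [3, 6, 0, 3, 1, 1] (max |s|=6)
Stage 2 (AMPLIFY 3): 3*3=9, 6*3=18, 0*3=0, 3*3=9, 1*3=3, 1*3=3 -> [9, 18, 0, 9, 3, 3] (max |s|=18)
Stage 3 (SUM): sum[0..0]=9, sum[0..1]=27, sum[0..2]=27, sum[0..3]=36, sum[0..4]=39, sum[0..5]=42 -> [9, 27, 27, 36, 39, 42] (max |s|=42)
Stage 4 (DELAY): [0, 9, 27, 27, 36, 39] = [0, 9, 27, 27, 36, 39] -> [0, 9, 27, 27, 36, 39] (max |s|=39)
Stage 5 (SUM): sum[0..0]=0, sum[0..1]=9, sum[0..2]=36, sum[0..3]=63, sum[0..4]=99, sum[0..5]=138 -> [0, 9, 36, 63, 99, 138] (max |s|=138)
Overall max amplitude: 138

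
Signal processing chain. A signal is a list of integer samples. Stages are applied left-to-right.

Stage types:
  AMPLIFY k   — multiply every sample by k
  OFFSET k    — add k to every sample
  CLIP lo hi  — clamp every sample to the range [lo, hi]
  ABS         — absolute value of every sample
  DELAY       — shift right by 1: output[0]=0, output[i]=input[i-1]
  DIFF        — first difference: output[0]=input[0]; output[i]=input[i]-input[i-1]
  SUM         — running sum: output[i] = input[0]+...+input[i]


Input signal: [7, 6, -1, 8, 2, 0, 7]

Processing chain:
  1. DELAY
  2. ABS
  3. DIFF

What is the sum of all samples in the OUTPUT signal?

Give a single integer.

Answer: 0

Derivation:
Input: [7, 6, -1, 8, 2, 0, 7]
Stage 1 (DELAY): [0, 7, 6, -1, 8, 2, 0] = [0, 7, 6, -1, 8, 2, 0] -> [0, 7, 6, -1, 8, 2, 0]
Stage 2 (ABS): |0|=0, |7|=7, |6|=6, |-1|=1, |8|=8, |2|=2, |0|=0 -> [0, 7, 6, 1, 8, 2, 0]
Stage 3 (DIFF): s[0]=0, 7-0=7, 6-7=-1, 1-6=-5, 8-1=7, 2-8=-6, 0-2=-2 -> [0, 7, -1, -5, 7, -6, -2]
Output sum: 0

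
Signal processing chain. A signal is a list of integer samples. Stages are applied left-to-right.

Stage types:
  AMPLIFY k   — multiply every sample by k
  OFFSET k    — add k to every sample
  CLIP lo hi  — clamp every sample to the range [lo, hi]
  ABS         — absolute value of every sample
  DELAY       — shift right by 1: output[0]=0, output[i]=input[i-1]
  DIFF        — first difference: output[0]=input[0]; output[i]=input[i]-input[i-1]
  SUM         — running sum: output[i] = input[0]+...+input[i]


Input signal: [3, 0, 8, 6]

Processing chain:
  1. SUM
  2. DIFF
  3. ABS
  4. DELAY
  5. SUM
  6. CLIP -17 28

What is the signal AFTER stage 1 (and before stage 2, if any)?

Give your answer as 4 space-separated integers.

Answer: 3 3 11 17

Derivation:
Input: [3, 0, 8, 6]
Stage 1 (SUM): sum[0..0]=3, sum[0..1]=3, sum[0..2]=11, sum[0..3]=17 -> [3, 3, 11, 17]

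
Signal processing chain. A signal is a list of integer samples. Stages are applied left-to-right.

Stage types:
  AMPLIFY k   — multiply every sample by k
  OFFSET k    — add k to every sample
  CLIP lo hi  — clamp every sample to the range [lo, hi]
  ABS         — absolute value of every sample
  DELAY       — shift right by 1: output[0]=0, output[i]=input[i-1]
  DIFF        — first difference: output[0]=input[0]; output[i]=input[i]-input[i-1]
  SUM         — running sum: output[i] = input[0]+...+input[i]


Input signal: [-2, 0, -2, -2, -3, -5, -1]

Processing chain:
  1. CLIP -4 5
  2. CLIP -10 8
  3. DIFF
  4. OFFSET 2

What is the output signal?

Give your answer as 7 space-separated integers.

Answer: 0 4 0 2 1 1 5

Derivation:
Input: [-2, 0, -2, -2, -3, -5, -1]
Stage 1 (CLIP -4 5): clip(-2,-4,5)=-2, clip(0,-4,5)=0, clip(-2,-4,5)=-2, clip(-2,-4,5)=-2, clip(-3,-4,5)=-3, clip(-5,-4,5)=-4, clip(-1,-4,5)=-1 -> [-2, 0, -2, -2, -3, -4, -1]
Stage 2 (CLIP -10 8): clip(-2,-10,8)=-2, clip(0,-10,8)=0, clip(-2,-10,8)=-2, clip(-2,-10,8)=-2, clip(-3,-10,8)=-3, clip(-4,-10,8)=-4, clip(-1,-10,8)=-1 -> [-2, 0, -2, -2, -3, -4, -1]
Stage 3 (DIFF): s[0]=-2, 0--2=2, -2-0=-2, -2--2=0, -3--2=-1, -4--3=-1, -1--4=3 -> [-2, 2, -2, 0, -1, -1, 3]
Stage 4 (OFFSET 2): -2+2=0, 2+2=4, -2+2=0, 0+2=2, -1+2=1, -1+2=1, 3+2=5 -> [0, 4, 0, 2, 1, 1, 5]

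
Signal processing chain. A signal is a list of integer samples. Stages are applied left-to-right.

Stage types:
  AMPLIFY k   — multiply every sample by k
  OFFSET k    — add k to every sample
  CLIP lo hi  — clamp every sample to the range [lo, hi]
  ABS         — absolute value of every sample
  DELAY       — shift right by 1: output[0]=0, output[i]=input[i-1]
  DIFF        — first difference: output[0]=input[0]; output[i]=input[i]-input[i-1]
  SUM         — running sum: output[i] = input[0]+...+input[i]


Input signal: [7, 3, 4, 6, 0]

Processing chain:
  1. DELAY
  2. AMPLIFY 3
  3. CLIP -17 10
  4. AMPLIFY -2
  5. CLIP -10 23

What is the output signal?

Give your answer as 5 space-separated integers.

Input: [7, 3, 4, 6, 0]
Stage 1 (DELAY): [0, 7, 3, 4, 6] = [0, 7, 3, 4, 6] -> [0, 7, 3, 4, 6]
Stage 2 (AMPLIFY 3): 0*3=0, 7*3=21, 3*3=9, 4*3=12, 6*3=18 -> [0, 21, 9, 12, 18]
Stage 3 (CLIP -17 10): clip(0,-17,10)=0, clip(21,-17,10)=10, clip(9,-17,10)=9, clip(12,-17,10)=10, clip(18,-17,10)=10 -> [0, 10, 9, 10, 10]
Stage 4 (AMPLIFY -2): 0*-2=0, 10*-2=-20, 9*-2=-18, 10*-2=-20, 10*-2=-20 -> [0, -20, -18, -20, -20]
Stage 5 (CLIP -10 23): clip(0,-10,23)=0, clip(-20,-10,23)=-10, clip(-18,-10,23)=-10, clip(-20,-10,23)=-10, clip(-20,-10,23)=-10 -> [0, -10, -10, -10, -10]

Answer: 0 -10 -10 -10 -10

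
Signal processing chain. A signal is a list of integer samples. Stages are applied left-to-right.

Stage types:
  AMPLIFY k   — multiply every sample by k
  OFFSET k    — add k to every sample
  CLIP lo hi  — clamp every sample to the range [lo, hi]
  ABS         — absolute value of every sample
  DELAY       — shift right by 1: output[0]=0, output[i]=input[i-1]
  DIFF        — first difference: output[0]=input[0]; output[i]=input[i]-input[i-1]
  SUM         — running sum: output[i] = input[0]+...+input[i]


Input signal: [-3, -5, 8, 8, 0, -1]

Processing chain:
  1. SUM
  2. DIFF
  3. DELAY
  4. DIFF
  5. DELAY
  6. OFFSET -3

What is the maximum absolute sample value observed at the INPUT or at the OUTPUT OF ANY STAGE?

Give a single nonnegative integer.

Answer: 13

Derivation:
Input: [-3, -5, 8, 8, 0, -1] (max |s|=8)
Stage 1 (SUM): sum[0..0]=-3, sum[0..1]=-8, sum[0..2]=0, sum[0..3]=8, sum[0..4]=8, sum[0..5]=7 -> [-3, -8, 0, 8, 8, 7] (max |s|=8)
Stage 2 (DIFF): s[0]=-3, -8--3=-5, 0--8=8, 8-0=8, 8-8=0, 7-8=-1 -> [-3, -5, 8, 8, 0, -1] (max |s|=8)
Stage 3 (DELAY): [0, -3, -5, 8, 8, 0] = [0, -3, -5, 8, 8, 0] -> [0, -3, -5, 8, 8, 0] (max |s|=8)
Stage 4 (DIFF): s[0]=0, -3-0=-3, -5--3=-2, 8--5=13, 8-8=0, 0-8=-8 -> [0, -3, -2, 13, 0, -8] (max |s|=13)
Stage 5 (DELAY): [0, 0, -3, -2, 13, 0] = [0, 0, -3, -2, 13, 0] -> [0, 0, -3, -2, 13, 0] (max |s|=13)
Stage 6 (OFFSET -3): 0+-3=-3, 0+-3=-3, -3+-3=-6, -2+-3=-5, 13+-3=10, 0+-3=-3 -> [-3, -3, -6, -5, 10, -3] (max |s|=10)
Overall max amplitude: 13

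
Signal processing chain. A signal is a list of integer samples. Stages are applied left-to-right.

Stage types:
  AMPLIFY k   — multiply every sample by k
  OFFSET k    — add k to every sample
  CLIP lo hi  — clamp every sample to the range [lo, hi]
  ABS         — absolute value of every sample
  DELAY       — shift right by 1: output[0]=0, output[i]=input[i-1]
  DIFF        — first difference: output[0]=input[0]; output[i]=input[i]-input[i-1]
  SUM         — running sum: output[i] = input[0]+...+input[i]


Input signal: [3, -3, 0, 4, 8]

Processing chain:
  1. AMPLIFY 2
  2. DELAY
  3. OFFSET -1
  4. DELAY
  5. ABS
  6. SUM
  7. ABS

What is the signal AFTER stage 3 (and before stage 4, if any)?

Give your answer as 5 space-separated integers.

Input: [3, -3, 0, 4, 8]
Stage 1 (AMPLIFY 2): 3*2=6, -3*2=-6, 0*2=0, 4*2=8, 8*2=16 -> [6, -6, 0, 8, 16]
Stage 2 (DELAY): [0, 6, -6, 0, 8] = [0, 6, -6, 0, 8] -> [0, 6, -6, 0, 8]
Stage 3 (OFFSET -1): 0+-1=-1, 6+-1=5, -6+-1=-7, 0+-1=-1, 8+-1=7 -> [-1, 5, -7, -1, 7]

Answer: -1 5 -7 -1 7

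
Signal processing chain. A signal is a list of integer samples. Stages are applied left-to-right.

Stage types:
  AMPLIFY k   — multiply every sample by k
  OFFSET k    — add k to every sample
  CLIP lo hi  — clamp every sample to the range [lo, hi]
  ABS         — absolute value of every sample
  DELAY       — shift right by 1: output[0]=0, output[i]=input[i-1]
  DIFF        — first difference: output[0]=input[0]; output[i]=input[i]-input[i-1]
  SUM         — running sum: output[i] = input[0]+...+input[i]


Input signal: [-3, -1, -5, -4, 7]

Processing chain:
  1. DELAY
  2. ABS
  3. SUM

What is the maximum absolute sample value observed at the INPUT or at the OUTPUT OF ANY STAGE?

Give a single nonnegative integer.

Answer: 13

Derivation:
Input: [-3, -1, -5, -4, 7] (max |s|=7)
Stage 1 (DELAY): [0, -3, -1, -5, -4] = [0, -3, -1, -5, -4] -> [0, -3, -1, -5, -4] (max |s|=5)
Stage 2 (ABS): |0|=0, |-3|=3, |-1|=1, |-5|=5, |-4|=4 -> [0, 3, 1, 5, 4] (max |s|=5)
Stage 3 (SUM): sum[0..0]=0, sum[0..1]=3, sum[0..2]=4, sum[0..3]=9, sum[0..4]=13 -> [0, 3, 4, 9, 13] (max |s|=13)
Overall max amplitude: 13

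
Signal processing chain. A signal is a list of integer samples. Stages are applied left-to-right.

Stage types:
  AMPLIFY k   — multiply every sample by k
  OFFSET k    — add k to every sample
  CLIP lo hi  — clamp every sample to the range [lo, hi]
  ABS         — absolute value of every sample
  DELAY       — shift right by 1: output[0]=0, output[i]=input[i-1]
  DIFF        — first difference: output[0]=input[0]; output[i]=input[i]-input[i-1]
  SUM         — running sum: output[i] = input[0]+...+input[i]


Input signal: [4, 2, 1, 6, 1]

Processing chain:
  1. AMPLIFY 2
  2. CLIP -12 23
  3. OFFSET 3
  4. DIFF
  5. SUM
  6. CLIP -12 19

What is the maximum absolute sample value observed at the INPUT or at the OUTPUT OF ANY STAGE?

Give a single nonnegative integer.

Input: [4, 2, 1, 6, 1] (max |s|=6)
Stage 1 (AMPLIFY 2): 4*2=8, 2*2=4, 1*2=2, 6*2=12, 1*2=2 -> [8, 4, 2, 12, 2] (max |s|=12)
Stage 2 (CLIP -12 23): clip(8,-12,23)=8, clip(4,-12,23)=4, clip(2,-12,23)=2, clip(12,-12,23)=12, clip(2,-12,23)=2 -> [8, 4, 2, 12, 2] (max |s|=12)
Stage 3 (OFFSET 3): 8+3=11, 4+3=7, 2+3=5, 12+3=15, 2+3=5 -> [11, 7, 5, 15, 5] (max |s|=15)
Stage 4 (DIFF): s[0]=11, 7-11=-4, 5-7=-2, 15-5=10, 5-15=-10 -> [11, -4, -2, 10, -10] (max |s|=11)
Stage 5 (SUM): sum[0..0]=11, sum[0..1]=7, sum[0..2]=5, sum[0..3]=15, sum[0..4]=5 -> [11, 7, 5, 15, 5] (max |s|=15)
Stage 6 (CLIP -12 19): clip(11,-12,19)=11, clip(7,-12,19)=7, clip(5,-12,19)=5, clip(15,-12,19)=15, clip(5,-12,19)=5 -> [11, 7, 5, 15, 5] (max |s|=15)
Overall max amplitude: 15

Answer: 15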